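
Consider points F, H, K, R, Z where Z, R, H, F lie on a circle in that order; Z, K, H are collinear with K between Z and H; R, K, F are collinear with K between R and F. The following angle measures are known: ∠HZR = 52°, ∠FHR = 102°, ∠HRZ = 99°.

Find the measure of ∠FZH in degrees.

∠FZH = 26°

1. ∠HFR = 52°  [same arc RH]
2. ∠FRH = 26°  [△RHF]
3. ∠FZH = 26°  [same arc HF]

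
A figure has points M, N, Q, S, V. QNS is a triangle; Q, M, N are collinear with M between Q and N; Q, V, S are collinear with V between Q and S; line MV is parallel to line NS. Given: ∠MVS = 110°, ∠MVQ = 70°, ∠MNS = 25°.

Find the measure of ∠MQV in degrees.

1. ∠NSQ = 70°  [MV∥NS, corresponding at V]
2. ∠QNS = 25°  [M on ray NQ]
3. ∠NQS = 85°  [△QNS]
4. ∠MQV = 85°  [M on QN, V on QS]

∠MQV = 85°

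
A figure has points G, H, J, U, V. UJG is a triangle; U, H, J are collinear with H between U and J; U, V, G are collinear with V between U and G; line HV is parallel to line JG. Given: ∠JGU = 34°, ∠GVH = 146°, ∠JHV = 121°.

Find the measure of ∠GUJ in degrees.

∠GUJ = 87°

1. ∠HVU = 34°  [HV∥JG, corresponding at V]
2. ∠UHV = 59°  [linear pair at H on UJ]
3. ∠HUV = 87°  [△UHV]
4. ∠GUJ = 87°  [H on UJ, V on UG]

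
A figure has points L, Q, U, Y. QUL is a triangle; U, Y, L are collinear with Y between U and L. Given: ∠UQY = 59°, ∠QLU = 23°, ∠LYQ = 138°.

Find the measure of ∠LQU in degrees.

1. ∠QYU = 42°  [linear pair at Y on UL]
2. ∠QUY = 79°  [△QUY]
3. ∠LUQ = 79°  [Y on ray UL]
4. ∠LQU = 78°  [△QUL]

∠LQU = 78°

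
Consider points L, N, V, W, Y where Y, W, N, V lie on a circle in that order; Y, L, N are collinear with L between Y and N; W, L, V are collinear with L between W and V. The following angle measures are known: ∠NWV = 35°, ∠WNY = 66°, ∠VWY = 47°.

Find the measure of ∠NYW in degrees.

1. ∠NLW = 79°  [△WLN]
2. ∠WLY = 101°  [linear pair at L on YN]
3. ∠NYW = 32°  [△YLW]

∠NYW = 32°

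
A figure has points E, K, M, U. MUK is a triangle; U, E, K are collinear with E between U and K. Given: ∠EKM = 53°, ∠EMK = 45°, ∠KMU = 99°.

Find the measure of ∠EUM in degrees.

∠EUM = 28°

1. ∠MKU = 53°  [E on ray KU]
2. ∠KUM = 28°  [△MUK]
3. ∠EUM = 28°  [E on ray UK]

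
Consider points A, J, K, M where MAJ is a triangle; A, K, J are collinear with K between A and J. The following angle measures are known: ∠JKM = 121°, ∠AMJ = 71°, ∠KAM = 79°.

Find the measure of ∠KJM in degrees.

∠KJM = 30°

1. ∠JAM = 79°  [K on ray AJ]
2. ∠AJM = 30°  [△MAJ]
3. ∠KJM = 30°  [K on ray JA]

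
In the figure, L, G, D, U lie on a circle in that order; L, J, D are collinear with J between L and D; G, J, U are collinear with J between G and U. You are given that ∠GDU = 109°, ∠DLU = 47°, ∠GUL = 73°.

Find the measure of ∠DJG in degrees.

∠DJG = 60°

1. ∠DGU = 47°  [same arc DU]
2. ∠GDL = 73°  [same arc LG]
3. ∠DJG = 60°  [△GJD]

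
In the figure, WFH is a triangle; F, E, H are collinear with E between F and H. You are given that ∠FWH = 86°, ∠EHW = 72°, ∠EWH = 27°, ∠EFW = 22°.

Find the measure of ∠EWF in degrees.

∠EWF = 59°

1. ∠HEW = 81°  [△WEH]
2. ∠FEW = 99°  [linear pair at E on FH]
3. ∠EWF = 59°  [△WFE]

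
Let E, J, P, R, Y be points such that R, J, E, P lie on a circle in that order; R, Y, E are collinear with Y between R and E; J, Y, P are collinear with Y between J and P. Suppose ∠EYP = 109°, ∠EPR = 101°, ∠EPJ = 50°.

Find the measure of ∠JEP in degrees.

1. ∠PER = 21°  [△EYP]
2. ∠ERP = 58°  [△REP]
3. ∠EJP = 58°  [same arc EP]
4. ∠JEP = 72°  [△JEP]

∠JEP = 72°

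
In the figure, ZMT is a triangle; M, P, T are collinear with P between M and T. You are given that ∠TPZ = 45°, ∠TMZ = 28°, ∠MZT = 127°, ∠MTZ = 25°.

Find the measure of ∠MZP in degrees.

1. ∠MPZ = 135°  [linear pair at P on MT]
2. ∠PMZ = 28°  [P on ray MT]
3. ∠MZP = 17°  [△ZMP]

∠MZP = 17°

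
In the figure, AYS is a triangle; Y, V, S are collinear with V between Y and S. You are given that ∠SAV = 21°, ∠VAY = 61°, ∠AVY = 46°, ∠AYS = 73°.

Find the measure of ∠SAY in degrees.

∠SAY = 82°

1. ∠AVS = 134°  [linear pair at V on YS]
2. ∠ASV = 25°  [△AVS]
3. ∠ASY = 25°  [V on ray SY]
4. ∠SAY = 82°  [△AYS]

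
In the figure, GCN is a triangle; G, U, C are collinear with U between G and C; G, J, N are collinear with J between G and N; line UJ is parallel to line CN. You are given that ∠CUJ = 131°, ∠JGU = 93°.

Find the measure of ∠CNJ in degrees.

∠CNJ = 38°

1. ∠GUJ = 49°  [linear pair at U on GC]
2. ∠GJU = 38°  [△GUJ]
3. ∠NJU = 142°  [linear pair at J on GN]
4. ∠CNJ = 38°  [UJ∥CN, co-interior at N–J]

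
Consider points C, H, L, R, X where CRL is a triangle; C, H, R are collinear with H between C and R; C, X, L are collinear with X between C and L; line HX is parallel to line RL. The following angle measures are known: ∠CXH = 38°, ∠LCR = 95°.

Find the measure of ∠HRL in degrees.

∠HRL = 47°

1. ∠CLR = 38°  [HX∥RL, corresponding at X]
2. ∠CRL = 47°  [△CRL]
3. ∠HRL = 47°  [H on ray RC]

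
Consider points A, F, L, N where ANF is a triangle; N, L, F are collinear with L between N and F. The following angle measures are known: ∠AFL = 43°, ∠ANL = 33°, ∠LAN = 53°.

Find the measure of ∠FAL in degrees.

1. ∠ALN = 94°  [△ANL]
2. ∠ALF = 86°  [linear pair at L on NF]
3. ∠FAL = 51°  [△ALF]

∠FAL = 51°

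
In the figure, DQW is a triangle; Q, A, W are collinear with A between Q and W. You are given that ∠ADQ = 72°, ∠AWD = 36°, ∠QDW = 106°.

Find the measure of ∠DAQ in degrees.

1. ∠DWQ = 36°  [A on ray WQ]
2. ∠DQW = 38°  [△DQW]
3. ∠AQD = 38°  [A on ray QW]
4. ∠DAQ = 70°  [△DQA]

∠DAQ = 70°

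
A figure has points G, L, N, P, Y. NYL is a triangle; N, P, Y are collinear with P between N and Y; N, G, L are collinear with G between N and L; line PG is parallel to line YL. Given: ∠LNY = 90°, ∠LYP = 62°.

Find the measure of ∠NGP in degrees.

∠NGP = 28°

1. ∠LYN = 62°  [P on ray YN]
2. ∠NLY = 28°  [△NYL]
3. ∠NGP = 28°  [PG∥YL, corresponding at G]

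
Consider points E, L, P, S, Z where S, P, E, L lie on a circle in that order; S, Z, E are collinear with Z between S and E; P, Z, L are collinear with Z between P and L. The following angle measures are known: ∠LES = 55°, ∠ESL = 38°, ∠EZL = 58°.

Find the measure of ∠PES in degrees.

1. ∠LPS = 55°  [same arc SL]
2. ∠ELS = 87°  [△SEL]
3. ∠PZS = 58°  [vertical angles at Z]
4. ∠ESP = 67°  [△SZP]
5. ∠EPS = 93°  [cyclic SPEL, opposite ∠P+∠L]
6. ∠PES = 20°  [△SPE]

∠PES = 20°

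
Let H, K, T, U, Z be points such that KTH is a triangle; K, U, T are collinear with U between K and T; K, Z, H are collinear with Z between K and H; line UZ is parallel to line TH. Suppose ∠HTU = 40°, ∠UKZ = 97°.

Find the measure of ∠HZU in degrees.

1. ∠HTK = 40°  [U on ray TK]
2. ∠HKT = 97°  [U on KT, Z on KH]
3. ∠KHT = 43°  [△KTH]
4. ∠KZU = 43°  [UZ∥TH, corresponding at Z]
5. ∠HZU = 137°  [linear pair at Z on KH]

∠HZU = 137°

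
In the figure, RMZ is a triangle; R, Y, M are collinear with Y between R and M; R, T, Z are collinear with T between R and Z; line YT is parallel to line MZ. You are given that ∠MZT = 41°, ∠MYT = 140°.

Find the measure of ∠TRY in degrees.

1. ∠MZR = 41°  [T on ray ZR]
2. ∠RYT = 40°  [linear pair at Y on RM]
3. ∠RTY = 41°  [YT∥MZ, corresponding at T]
4. ∠TRY = 99°  [△RYT]

∠TRY = 99°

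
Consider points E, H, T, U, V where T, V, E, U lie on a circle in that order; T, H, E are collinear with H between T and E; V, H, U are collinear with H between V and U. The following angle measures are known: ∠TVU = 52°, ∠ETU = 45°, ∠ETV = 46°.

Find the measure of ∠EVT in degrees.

∠EVT = 97°

1. ∠TEU = 52°  [same arc TU]
2. ∠EUT = 83°  [△TEU]
3. ∠EVT = 97°  [cyclic TVEU, opposite ∠V+∠U]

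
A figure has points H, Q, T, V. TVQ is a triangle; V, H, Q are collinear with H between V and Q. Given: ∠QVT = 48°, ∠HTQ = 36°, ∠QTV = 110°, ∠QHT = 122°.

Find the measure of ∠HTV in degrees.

1. ∠HVT = 48°  [H on ray VQ]
2. ∠THV = 58°  [linear pair at H on VQ]
3. ∠HTV = 74°  [△TVH]

∠HTV = 74°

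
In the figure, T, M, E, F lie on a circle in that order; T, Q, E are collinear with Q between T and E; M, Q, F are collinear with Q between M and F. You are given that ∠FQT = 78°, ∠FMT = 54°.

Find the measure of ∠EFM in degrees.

∠EFM = 24°

1. ∠EQF = 102°  [linear pair at Q on TE]
2. ∠FET = 54°  [same arc TF]
3. ∠EFM = 24°  [△EQF]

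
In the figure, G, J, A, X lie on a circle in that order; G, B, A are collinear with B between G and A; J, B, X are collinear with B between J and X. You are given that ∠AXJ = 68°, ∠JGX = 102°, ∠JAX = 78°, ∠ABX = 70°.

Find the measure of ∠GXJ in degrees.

1. ∠AJX = 34°  [△JAX]
2. ∠GBX = 110°  [linear pair at B on GA]
3. ∠AGX = 34°  [same arc AX]
4. ∠GXJ = 36°  [△GBX]

∠GXJ = 36°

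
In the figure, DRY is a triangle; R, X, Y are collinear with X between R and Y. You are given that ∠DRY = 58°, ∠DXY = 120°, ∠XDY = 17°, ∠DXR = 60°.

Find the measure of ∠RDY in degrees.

∠RDY = 79°

1. ∠DYX = 43°  [△DXY]
2. ∠DYR = 43°  [X on ray YR]
3. ∠RDY = 79°  [△DRY]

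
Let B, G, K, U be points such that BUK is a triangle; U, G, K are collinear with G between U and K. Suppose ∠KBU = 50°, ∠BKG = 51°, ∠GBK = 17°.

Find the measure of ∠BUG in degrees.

1. ∠BKU = 51°  [G on ray KU]
2. ∠BUK = 79°  [△BUK]
3. ∠BUG = 79°  [G on ray UK]

∠BUG = 79°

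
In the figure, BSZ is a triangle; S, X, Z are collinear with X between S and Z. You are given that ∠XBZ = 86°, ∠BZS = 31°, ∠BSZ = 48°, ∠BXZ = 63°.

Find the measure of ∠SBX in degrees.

1. ∠BSX = 48°  [X on ray SZ]
2. ∠BXS = 117°  [linear pair at X on SZ]
3. ∠SBX = 15°  [△BSX]

∠SBX = 15°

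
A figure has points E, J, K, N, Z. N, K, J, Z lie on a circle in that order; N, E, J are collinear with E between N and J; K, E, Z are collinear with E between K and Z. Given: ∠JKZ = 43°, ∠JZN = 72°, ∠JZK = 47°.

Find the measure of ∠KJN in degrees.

∠KJN = 25°

1. ∠JKN = 108°  [cyclic NKJZ, opposite ∠K+∠Z]
2. ∠JNK = 47°  [same arc KJ]
3. ∠KJN = 25°  [△NKJ]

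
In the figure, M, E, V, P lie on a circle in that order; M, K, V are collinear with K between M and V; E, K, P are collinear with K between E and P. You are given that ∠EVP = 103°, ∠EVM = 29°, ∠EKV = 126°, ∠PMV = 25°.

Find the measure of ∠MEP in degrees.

∠MEP = 74°

1. ∠EMP = 77°  [cyclic MEVP, opposite ∠M+∠V]
2. ∠EPM = 29°  [same arc ME]
3. ∠MEP = 74°  [△MEP]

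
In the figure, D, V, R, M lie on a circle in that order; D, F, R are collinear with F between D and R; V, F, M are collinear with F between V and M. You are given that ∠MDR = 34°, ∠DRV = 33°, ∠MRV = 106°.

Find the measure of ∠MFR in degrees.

1. ∠DMV = 33°  [same arc DV]
2. ∠DFM = 113°  [△DFM]
3. ∠MFR = 67°  [linear pair at F on DR]

∠MFR = 67°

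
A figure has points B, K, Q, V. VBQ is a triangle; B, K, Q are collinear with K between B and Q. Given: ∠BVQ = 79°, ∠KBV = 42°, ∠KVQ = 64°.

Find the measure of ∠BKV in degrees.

1. ∠QBV = 42°  [K on ray BQ]
2. ∠BQV = 59°  [△VBQ]
3. ∠KQV = 59°  [K on ray QB]
4. ∠QKV = 57°  [△VKQ]
5. ∠BKV = 123°  [linear pair at K on BQ]

∠BKV = 123°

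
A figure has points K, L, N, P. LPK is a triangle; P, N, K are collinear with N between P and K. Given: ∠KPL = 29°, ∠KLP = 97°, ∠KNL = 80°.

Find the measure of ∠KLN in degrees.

∠KLN = 46°

1. ∠LKP = 54°  [△LPK]
2. ∠LKN = 54°  [N on ray KP]
3. ∠KLN = 46°  [△LNK]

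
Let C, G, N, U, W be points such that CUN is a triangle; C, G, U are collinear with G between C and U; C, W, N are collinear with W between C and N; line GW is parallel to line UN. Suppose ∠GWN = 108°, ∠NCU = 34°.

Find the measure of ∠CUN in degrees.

1. ∠CWG = 72°  [linear pair at W on CN]
2. ∠GCW = 34°  [G on CU, W on CN]
3. ∠CGW = 74°  [△CGW]
4. ∠CUN = 74°  [GW∥UN, corresponding at G]

∠CUN = 74°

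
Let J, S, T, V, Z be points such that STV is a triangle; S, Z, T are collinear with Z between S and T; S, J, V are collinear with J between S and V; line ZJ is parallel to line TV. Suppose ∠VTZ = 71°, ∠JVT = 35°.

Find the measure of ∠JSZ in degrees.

1. ∠STV = 71°  [Z on ray TS]
2. ∠SVT = 35°  [J on ray VS]
3. ∠TSV = 74°  [△STV]
4. ∠JSZ = 74°  [Z on ST, J on SV]

∠JSZ = 74°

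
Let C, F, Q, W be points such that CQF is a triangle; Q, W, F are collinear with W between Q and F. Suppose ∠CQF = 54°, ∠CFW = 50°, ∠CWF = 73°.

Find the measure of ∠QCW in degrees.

∠QCW = 19°

1. ∠CQW = 54°  [W on ray QF]
2. ∠CWQ = 107°  [linear pair at W on QF]
3. ∠QCW = 19°  [△CQW]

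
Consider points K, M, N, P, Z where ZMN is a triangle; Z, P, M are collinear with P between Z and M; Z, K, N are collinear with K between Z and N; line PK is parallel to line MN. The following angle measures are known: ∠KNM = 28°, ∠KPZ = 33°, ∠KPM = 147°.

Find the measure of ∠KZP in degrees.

∠KZP = 119°

1. ∠MNZ = 28°  [K on ray NZ]
2. ∠NMZ = 33°  [PK∥MN, corresponding at P]
3. ∠MZN = 119°  [△ZMN]
4. ∠KZP = 119°  [P on ZM, K on ZN]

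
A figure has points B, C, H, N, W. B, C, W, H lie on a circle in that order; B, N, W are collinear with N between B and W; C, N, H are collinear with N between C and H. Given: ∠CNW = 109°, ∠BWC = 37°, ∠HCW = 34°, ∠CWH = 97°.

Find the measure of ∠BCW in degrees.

1. ∠CHW = 49°  [△CWH]
2. ∠CBW = 49°  [same arc CW]
3. ∠BCW = 94°  [△BCW]

∠BCW = 94°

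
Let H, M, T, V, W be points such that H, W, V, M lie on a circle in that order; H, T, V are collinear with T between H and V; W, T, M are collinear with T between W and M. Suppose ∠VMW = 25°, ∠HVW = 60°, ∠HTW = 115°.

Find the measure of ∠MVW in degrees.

1. ∠VHW = 25°  [same arc WV]
2. ∠HMW = 60°  [same arc HW]
3. ∠HWM = 40°  [△HTW]
4. ∠MHW = 80°  [△HWM]
5. ∠MVW = 100°  [cyclic HWVM, opposite ∠H+∠V]

∠MVW = 100°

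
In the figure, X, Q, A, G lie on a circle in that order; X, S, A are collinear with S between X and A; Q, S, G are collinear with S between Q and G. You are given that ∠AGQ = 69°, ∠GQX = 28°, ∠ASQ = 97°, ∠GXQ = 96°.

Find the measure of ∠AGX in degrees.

1. ∠GAX = 28°  [same arc XG]
2. ∠QGX = 56°  [△XQG]
3. ∠GSX = 97°  [vertical angles at S]
4. ∠AXG = 27°  [△XSG]
5. ∠AGX = 125°  [△XAG]

∠AGX = 125°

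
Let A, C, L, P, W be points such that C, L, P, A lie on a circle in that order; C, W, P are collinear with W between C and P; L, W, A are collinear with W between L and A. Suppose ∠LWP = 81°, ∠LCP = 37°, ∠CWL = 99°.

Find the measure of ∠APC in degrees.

∠APC = 44°

1. ∠LAP = 37°  [same arc LP]
2. ∠AWP = 99°  [vertical angles at W]
3. ∠APC = 44°  [△PWA]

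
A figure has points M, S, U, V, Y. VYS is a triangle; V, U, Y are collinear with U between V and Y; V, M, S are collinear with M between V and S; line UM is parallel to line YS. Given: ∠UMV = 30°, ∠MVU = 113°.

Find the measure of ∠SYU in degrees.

1. ∠MUV = 37°  [△VUM]
2. ∠MUY = 143°  [linear pair at U on VY]
3. ∠SYU = 37°  [UM∥YS, co-interior at Y–U]

∠SYU = 37°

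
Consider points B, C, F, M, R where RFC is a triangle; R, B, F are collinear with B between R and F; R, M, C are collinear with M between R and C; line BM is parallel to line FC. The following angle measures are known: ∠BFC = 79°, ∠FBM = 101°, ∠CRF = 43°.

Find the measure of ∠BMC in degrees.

∠BMC = 122°

1. ∠MBR = 79°  [linear pair at B on RF]
2. ∠BRM = 43°  [B on RF, M on RC]
3. ∠BMR = 58°  [△RBM]
4. ∠BMC = 122°  [linear pair at M on RC]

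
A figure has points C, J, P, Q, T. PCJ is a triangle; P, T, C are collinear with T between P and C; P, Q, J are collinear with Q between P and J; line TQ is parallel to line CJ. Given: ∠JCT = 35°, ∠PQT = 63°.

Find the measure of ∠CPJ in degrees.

∠CPJ = 82°

1. ∠JCP = 35°  [T on ray CP]
2. ∠CJP = 63°  [TQ∥CJ, corresponding at Q]
3. ∠CPJ = 82°  [△PCJ]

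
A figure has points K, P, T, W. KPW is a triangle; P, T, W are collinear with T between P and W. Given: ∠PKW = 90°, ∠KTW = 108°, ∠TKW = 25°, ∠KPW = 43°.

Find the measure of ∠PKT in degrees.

1. ∠KTP = 72°  [linear pair at T on PW]
2. ∠KPT = 43°  [T on ray PW]
3. ∠PKT = 65°  [△KPT]

∠PKT = 65°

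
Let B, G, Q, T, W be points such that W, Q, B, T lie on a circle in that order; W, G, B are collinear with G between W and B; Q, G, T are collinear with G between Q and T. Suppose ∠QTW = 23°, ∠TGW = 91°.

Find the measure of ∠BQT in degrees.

1. ∠QBW = 23°  [same arc WQ]
2. ∠BGQ = 91°  [vertical angles at G]
3. ∠BQT = 66°  [△QGB]

∠BQT = 66°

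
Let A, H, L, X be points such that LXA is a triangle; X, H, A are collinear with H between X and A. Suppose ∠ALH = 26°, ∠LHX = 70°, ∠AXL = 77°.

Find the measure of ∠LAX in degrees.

1. ∠AHL = 110°  [linear pair at H on XA]
2. ∠HAL = 44°  [△LHA]
3. ∠LAX = 44°  [H on ray AX]

∠LAX = 44°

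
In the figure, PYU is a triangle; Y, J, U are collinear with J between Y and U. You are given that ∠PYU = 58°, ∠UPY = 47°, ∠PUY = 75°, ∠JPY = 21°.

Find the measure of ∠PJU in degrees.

1. ∠JYP = 58°  [J on ray YU]
2. ∠PJY = 101°  [△PYJ]
3. ∠PJU = 79°  [linear pair at J on YU]

∠PJU = 79°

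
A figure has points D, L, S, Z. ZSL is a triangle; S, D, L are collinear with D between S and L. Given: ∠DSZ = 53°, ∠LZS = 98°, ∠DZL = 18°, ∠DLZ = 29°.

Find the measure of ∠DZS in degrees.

∠DZS = 80°

1. ∠LDZ = 133°  [△ZDL]
2. ∠SDZ = 47°  [linear pair at D on SL]
3. ∠DZS = 80°  [△ZSD]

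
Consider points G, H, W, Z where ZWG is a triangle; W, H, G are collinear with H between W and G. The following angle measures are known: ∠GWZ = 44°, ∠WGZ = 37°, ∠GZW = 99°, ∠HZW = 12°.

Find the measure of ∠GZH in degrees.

∠GZH = 87°

1. ∠HWZ = 44°  [H on ray WG]
2. ∠HGZ = 37°  [H on ray GW]
3. ∠WHZ = 124°  [△ZWH]
4. ∠GHZ = 56°  [linear pair at H on WG]
5. ∠GZH = 87°  [△ZHG]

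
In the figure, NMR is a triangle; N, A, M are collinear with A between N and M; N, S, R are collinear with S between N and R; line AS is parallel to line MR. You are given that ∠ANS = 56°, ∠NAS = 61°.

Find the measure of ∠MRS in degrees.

1. ∠ASN = 63°  [△NAS]
2. ∠ASR = 117°  [linear pair at S on NR]
3. ∠MRS = 63°  [AS∥MR, co-interior at R–S]

∠MRS = 63°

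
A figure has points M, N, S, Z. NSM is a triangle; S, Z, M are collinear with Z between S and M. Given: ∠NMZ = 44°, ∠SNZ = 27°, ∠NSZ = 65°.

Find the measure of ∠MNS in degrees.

∠MNS = 71°

1. ∠NMS = 44°  [Z on ray MS]
2. ∠MSN = 65°  [Z on ray SM]
3. ∠MNS = 71°  [△NSM]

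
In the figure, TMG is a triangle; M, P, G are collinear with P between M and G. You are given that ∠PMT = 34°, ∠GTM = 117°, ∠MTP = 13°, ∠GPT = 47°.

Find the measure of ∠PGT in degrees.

1. ∠GMT = 34°  [P on ray MG]
2. ∠MGT = 29°  [△TMG]
3. ∠PGT = 29°  [P on ray GM]

∠PGT = 29°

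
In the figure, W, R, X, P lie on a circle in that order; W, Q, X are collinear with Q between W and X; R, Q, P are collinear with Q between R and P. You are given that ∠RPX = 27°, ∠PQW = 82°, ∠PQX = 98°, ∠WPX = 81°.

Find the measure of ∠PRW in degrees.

∠PRW = 55°

1. ∠RWX = 27°  [same arc RX]
2. ∠RQW = 98°  [vertical angles at Q]
3. ∠PRW = 55°  [△WQR]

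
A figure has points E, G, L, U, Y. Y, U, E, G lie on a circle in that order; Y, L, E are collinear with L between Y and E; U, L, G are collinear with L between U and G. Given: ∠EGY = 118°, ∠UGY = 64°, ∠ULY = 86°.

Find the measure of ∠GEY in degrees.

∠GEY = 40°

1. ∠EUY = 62°  [cyclic YUEG, opposite ∠U+∠G]
2. ∠UEY = 64°  [same arc YU]
3. ∠ELG = 86°  [vertical angles at L]
4. ∠EYU = 54°  [△YUE]
5. ∠EGU = 54°  [same arc UE]
6. ∠GEY = 40°  [△ELG]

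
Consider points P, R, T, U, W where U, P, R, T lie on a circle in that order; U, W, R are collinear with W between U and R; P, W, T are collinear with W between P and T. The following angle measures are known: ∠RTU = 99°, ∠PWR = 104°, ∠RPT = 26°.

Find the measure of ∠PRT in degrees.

∠PRT = 105°

1. ∠RPU = 81°  [cyclic UPRT, opposite ∠P+∠T]
2. ∠PRU = 50°  [△PWR]
3. ∠PUR = 49°  [△UPR]
4. ∠PTR = 49°  [same arc PR]
5. ∠PRT = 105°  [△PRT]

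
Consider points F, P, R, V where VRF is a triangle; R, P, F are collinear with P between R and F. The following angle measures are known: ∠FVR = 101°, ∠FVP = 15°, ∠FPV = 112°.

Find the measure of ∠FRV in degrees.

∠FRV = 26°

1. ∠PFV = 53°  [△VPF]
2. ∠RFV = 53°  [P on ray FR]
3. ∠FRV = 26°  [△VRF]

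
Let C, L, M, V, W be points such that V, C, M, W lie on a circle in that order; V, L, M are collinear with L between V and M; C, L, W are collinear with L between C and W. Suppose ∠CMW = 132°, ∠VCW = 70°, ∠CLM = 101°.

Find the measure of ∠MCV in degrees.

1. ∠CVW = 48°  [cyclic VCMW, opposite ∠V+∠M]
2. ∠CWV = 62°  [△VCW]
3. ∠CLV = 79°  [linear pair at L on VM]
4. ∠CMV = 62°  [same arc VC]
5. ∠CVM = 31°  [△VLC]
6. ∠MCV = 87°  [△VCM]

∠MCV = 87°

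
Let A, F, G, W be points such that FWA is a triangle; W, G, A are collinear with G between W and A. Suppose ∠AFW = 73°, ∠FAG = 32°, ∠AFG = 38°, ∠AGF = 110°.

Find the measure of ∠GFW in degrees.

1. ∠FAW = 32°  [G on ray AW]
2. ∠FGW = 70°  [linear pair at G on WA]
3. ∠AWF = 75°  [△FWA]
4. ∠FWG = 75°  [G on ray WA]
5. ∠GFW = 35°  [△FWG]

∠GFW = 35°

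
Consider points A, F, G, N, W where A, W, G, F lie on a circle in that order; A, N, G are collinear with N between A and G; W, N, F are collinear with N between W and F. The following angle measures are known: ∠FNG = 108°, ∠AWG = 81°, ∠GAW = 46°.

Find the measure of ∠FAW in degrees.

∠FAW = 101°

1. ∠ANW = 108°  [vertical angles at N]
2. ∠AGW = 53°  [△AWG]
3. ∠AWF = 26°  [△ANW]
4. ∠AFW = 53°  [same arc AW]
5. ∠FAW = 101°  [△AWF]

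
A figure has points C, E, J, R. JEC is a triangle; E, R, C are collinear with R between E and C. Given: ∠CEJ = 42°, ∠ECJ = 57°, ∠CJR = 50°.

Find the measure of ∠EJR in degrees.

1. ∠JER = 42°  [R on ray EC]
2. ∠JCR = 57°  [R on ray CE]
3. ∠CRJ = 73°  [△JRC]
4. ∠ERJ = 107°  [linear pair at R on EC]
5. ∠EJR = 31°  [△JER]

∠EJR = 31°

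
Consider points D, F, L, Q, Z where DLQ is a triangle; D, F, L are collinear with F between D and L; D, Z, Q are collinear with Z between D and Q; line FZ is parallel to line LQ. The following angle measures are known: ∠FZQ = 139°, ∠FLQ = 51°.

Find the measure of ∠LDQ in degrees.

∠LDQ = 88°

1. ∠DZF = 41°  [linear pair at Z on DQ]
2. ∠DLQ = 51°  [F on ray LD]
3. ∠DQL = 41°  [FZ∥LQ, corresponding at Z]
4. ∠LDQ = 88°  [△DLQ]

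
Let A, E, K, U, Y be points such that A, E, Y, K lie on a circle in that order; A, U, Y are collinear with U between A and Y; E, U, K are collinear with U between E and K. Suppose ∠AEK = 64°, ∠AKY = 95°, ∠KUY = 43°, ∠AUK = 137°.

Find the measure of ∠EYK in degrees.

1. ∠AYK = 64°  [same arc AK]
2. ∠KAY = 21°  [△AYK]
3. ∠EKY = 73°  [△YUK]
4. ∠KEY = 21°  [same arc YK]
5. ∠EYK = 86°  [△EYK]

∠EYK = 86°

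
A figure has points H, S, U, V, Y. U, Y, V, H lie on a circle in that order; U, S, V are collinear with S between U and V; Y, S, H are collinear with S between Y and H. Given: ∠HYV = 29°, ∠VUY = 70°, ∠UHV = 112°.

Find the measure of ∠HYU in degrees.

∠HYU = 39°

1. ∠HUV = 29°  [same arc VH]
2. ∠HVU = 39°  [△UVH]
3. ∠HYU = 39°  [same arc UH]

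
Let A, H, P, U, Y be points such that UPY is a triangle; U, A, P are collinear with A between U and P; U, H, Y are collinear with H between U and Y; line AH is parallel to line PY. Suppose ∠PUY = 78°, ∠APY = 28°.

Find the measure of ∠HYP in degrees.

∠HYP = 74°

1. ∠UPY = 28°  [A on ray PU]
2. ∠PYU = 74°  [△UPY]
3. ∠HYP = 74°  [H on ray YU]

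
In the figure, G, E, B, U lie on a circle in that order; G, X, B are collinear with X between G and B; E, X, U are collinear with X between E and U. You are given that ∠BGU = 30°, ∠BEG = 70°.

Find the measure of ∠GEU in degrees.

∠GEU = 40°

1. ∠BUG = 110°  [cyclic GEBU, opposite ∠E+∠U]
2. ∠GBU = 40°  [△GBU]
3. ∠GEU = 40°  [same arc GU]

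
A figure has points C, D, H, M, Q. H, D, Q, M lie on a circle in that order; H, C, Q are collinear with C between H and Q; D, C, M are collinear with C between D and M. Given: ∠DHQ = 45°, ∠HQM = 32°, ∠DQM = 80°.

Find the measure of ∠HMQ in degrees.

∠HMQ = 93°

1. ∠DMQ = 45°  [same arc DQ]
2. ∠MDQ = 55°  [△DQM]
3. ∠MHQ = 55°  [same arc QM]
4. ∠HMQ = 93°  [△HQM]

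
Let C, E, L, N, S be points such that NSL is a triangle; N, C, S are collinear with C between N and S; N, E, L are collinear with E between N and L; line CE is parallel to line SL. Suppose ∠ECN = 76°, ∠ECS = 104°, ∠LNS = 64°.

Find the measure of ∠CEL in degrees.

∠CEL = 140°

1. ∠LSN = 76°  [CE∥SL, corresponding at C]
2. ∠NLS = 40°  [△NSL]
3. ∠CEN = 40°  [CE∥SL, corresponding at E]
4. ∠CEL = 140°  [linear pair at E on NL]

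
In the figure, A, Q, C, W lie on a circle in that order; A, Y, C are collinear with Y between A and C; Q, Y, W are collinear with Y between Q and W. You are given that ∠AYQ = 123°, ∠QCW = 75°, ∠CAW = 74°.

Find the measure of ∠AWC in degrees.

1. ∠CYW = 123°  [vertical angles at Y]
2. ∠CQW = 74°  [same arc CW]
3. ∠CWQ = 31°  [△QCW]
4. ∠ACW = 26°  [△CYW]
5. ∠AWC = 80°  [△ACW]

∠AWC = 80°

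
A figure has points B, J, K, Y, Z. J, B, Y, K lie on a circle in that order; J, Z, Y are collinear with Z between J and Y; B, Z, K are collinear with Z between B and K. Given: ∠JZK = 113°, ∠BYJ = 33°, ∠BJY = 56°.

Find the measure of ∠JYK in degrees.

1. ∠KZY = 67°  [linear pair at Z on JY]
2. ∠BKY = 56°  [same arc BY]
3. ∠JYK = 57°  [△YZK]

∠JYK = 57°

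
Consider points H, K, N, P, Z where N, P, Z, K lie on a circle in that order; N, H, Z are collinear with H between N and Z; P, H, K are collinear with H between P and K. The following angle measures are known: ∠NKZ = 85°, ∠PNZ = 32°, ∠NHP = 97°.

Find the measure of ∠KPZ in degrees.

∠KPZ = 44°

1. ∠NPZ = 95°  [cyclic NPZK, opposite ∠P+∠K]
2. ∠NZP = 53°  [△NPZ]
3. ∠PHZ = 83°  [linear pair at H on NZ]
4. ∠KPZ = 44°  [△PHZ]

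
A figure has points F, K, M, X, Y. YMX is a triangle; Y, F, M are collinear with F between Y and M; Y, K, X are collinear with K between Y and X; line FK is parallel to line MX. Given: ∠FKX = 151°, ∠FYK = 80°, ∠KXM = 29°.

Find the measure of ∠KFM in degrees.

∠KFM = 109°

1. ∠FKY = 29°  [linear pair at K on YX]
2. ∠KFY = 71°  [△YFK]
3. ∠KFM = 109°  [linear pair at F on YM]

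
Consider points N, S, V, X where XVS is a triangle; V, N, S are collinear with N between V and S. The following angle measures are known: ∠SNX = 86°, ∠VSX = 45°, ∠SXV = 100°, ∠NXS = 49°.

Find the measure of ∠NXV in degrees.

∠NXV = 51°

1. ∠VNX = 94°  [linear pair at N on VS]
2. ∠SVX = 35°  [△XVS]
3. ∠NVX = 35°  [N on ray VS]
4. ∠NXV = 51°  [△XVN]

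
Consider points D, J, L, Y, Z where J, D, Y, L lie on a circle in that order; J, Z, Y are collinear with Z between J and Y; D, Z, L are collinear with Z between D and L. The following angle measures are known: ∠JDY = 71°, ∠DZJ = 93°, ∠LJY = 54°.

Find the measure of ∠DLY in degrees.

1. ∠JLY = 109°  [cyclic JDYL, opposite ∠D+∠L]
2. ∠LZY = 93°  [vertical angles at Z]
3. ∠JYL = 17°  [△JYL]
4. ∠DLY = 70°  [△YZL]

∠DLY = 70°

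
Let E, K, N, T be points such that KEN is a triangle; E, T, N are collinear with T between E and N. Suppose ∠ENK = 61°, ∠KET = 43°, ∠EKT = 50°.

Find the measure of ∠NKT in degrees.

∠NKT = 26°

1. ∠KNT = 61°  [T on ray NE]
2. ∠ETK = 87°  [△KET]
3. ∠KTN = 93°  [linear pair at T on EN]
4. ∠NKT = 26°  [△KTN]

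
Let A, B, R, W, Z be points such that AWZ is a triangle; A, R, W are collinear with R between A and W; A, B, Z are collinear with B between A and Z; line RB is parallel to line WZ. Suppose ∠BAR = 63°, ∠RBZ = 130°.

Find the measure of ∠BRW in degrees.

1. ∠ABR = 50°  [linear pair at B on AZ]
2. ∠ARB = 67°  [△ARB]
3. ∠BRW = 113°  [linear pair at R on AW]

∠BRW = 113°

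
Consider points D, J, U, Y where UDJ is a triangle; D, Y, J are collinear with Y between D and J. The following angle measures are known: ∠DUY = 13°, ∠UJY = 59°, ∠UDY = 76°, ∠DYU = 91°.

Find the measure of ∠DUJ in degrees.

1. ∠DJU = 59°  [Y on ray JD]
2. ∠JDU = 76°  [Y on ray DJ]
3. ∠DUJ = 45°  [△UDJ]

∠DUJ = 45°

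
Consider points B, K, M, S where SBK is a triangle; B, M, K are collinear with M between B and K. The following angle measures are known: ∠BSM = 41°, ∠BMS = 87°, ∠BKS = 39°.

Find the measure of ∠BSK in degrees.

∠BSK = 89°

1. ∠MBS = 52°  [△SBM]
2. ∠KBS = 52°  [M on ray BK]
3. ∠BSK = 89°  [△SBK]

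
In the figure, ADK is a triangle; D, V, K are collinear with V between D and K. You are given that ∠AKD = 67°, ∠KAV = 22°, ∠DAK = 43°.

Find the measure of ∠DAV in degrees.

∠DAV = 21°

1. ∠ADK = 70°  [△ADK]
2. ∠AKV = 67°  [V on ray KD]
3. ∠AVK = 91°  [△AVK]
4. ∠ADV = 70°  [V on ray DK]
5. ∠AVD = 89°  [linear pair at V on DK]
6. ∠DAV = 21°  [△ADV]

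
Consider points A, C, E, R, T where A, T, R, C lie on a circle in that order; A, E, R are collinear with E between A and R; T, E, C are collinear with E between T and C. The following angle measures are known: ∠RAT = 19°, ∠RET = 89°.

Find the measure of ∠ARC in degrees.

1. ∠RCT = 19°  [same arc TR]
2. ∠AEC = 89°  [vertical angles at E]
3. ∠CER = 91°  [linear pair at E on AR]
4. ∠ARC = 70°  [△REC]

∠ARC = 70°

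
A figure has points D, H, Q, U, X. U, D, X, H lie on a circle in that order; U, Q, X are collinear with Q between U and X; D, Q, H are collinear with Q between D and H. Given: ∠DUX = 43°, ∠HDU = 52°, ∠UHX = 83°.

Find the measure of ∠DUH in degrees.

∠DUH = 88°

1. ∠UDX = 97°  [cyclic UDXH, opposite ∠D+∠H]
2. ∠DXU = 40°  [△UDX]
3. ∠DHU = 40°  [same arc UD]
4. ∠DUH = 88°  [△UDH]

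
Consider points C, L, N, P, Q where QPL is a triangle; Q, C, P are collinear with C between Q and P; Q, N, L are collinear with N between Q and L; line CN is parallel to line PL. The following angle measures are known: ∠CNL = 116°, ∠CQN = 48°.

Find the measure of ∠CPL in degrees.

∠CPL = 68°

1. ∠CNQ = 64°  [linear pair at N on QL]
2. ∠NCQ = 68°  [△QCN]
3. ∠NCP = 112°  [linear pair at C on QP]
4. ∠CPL = 68°  [CN∥PL, co-interior at P–C]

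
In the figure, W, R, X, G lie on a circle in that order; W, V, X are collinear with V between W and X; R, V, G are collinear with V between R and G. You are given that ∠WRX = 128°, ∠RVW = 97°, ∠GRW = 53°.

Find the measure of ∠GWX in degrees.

1. ∠WGX = 52°  [cyclic WRXG, opposite ∠R+∠G]
2. ∠GXW = 53°  [same arc WG]
3. ∠GWX = 75°  [△WXG]

∠GWX = 75°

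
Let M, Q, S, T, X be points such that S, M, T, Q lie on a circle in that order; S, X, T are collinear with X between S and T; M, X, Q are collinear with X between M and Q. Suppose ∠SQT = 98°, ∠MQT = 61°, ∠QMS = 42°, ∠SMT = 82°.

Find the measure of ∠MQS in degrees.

1. ∠MST = 61°  [same arc MT]
2. ∠MTS = 37°  [△SMT]
3. ∠MQS = 37°  [same arc SM]

∠MQS = 37°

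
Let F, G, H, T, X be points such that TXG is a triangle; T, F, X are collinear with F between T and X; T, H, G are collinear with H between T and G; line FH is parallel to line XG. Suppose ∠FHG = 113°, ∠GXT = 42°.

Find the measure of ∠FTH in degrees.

1. ∠FHT = 67°  [linear pair at H on TG]
2. ∠HFT = 42°  [FH∥XG, corresponding at F]
3. ∠FTH = 71°  [△TFH]

∠FTH = 71°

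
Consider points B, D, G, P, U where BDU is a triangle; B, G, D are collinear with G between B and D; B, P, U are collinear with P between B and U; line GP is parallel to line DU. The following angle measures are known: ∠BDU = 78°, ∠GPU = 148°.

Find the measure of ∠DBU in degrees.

1. ∠BGP = 78°  [GP∥DU, corresponding at G]
2. ∠BPG = 32°  [linear pair at P on BU]
3. ∠GBP = 70°  [△BGP]
4. ∠DBU = 70°  [G on BD, P on BU]

∠DBU = 70°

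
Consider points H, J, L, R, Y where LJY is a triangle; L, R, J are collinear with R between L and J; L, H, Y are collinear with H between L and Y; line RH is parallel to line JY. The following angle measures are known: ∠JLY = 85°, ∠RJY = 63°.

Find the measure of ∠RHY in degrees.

∠RHY = 148°

1. ∠LJY = 63°  [R on ray JL]
2. ∠JYL = 32°  [△LJY]
3. ∠LHR = 32°  [RH∥JY, corresponding at H]
4. ∠RHY = 148°  [linear pair at H on LY]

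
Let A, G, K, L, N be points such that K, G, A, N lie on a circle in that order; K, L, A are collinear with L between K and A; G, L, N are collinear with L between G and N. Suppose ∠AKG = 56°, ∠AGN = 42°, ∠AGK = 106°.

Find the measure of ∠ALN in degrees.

1. ∠ANG = 56°  [same arc GA]
2. ∠AKN = 42°  [same arc AN]
3. ∠ANK = 74°  [cyclic KGAN, opposite ∠G+∠N]
4. ∠KAN = 64°  [△KAN]
5. ∠ALN = 60°  [△ALN]

∠ALN = 60°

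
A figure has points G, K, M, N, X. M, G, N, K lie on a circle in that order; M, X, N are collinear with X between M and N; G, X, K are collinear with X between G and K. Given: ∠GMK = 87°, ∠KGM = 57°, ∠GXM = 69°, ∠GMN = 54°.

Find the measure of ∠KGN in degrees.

1. ∠GNK = 93°  [cyclic MGNK, opposite ∠M+∠N]
2. ∠GKN = 54°  [same arc GN]
3. ∠KGN = 33°  [△GNK]

∠KGN = 33°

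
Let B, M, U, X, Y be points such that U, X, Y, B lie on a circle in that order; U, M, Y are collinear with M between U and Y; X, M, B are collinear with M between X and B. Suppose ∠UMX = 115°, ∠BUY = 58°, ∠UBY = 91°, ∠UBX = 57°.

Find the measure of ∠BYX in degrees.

1. ∠BMY = 115°  [vertical angles at M]
2. ∠BXY = 58°  [same arc YB]
3. ∠BYU = 31°  [△UYB]
4. ∠XBY = 34°  [△YMB]
5. ∠BYX = 88°  [△XYB]

∠BYX = 88°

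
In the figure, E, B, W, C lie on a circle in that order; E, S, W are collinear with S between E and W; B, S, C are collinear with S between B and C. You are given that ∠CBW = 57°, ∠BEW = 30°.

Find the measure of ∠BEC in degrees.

1. ∠BCW = 30°  [same arc BW]
2. ∠BWC = 93°  [△BWC]
3. ∠BEC = 87°  [cyclic EBWC, opposite ∠E+∠W]

∠BEC = 87°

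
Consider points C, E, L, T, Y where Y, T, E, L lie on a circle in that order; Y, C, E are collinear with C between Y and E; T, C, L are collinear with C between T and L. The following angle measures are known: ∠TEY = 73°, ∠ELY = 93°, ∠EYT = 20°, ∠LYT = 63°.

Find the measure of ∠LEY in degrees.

1. ∠TLY = 73°  [same arc YT]
2. ∠LTY = 44°  [△YTL]
3. ∠LEY = 44°  [same arc YL]

∠LEY = 44°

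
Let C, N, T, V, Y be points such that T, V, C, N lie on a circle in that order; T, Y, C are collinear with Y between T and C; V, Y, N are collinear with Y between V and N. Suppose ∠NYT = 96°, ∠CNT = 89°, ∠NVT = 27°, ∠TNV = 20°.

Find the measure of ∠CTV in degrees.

1. ∠CVT = 91°  [cyclic TVCN, opposite ∠V+∠N]
2. ∠TCV = 20°  [same arc TV]
3. ∠CTV = 69°  [△TVC]

∠CTV = 69°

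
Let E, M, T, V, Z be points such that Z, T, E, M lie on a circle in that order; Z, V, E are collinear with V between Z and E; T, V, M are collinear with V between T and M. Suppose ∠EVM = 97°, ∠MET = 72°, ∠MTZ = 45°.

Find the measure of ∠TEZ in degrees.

1. ∠MZT = 108°  [cyclic ZTEM, opposite ∠Z+∠E]
2. ∠TMZ = 27°  [△ZTM]
3. ∠TEZ = 27°  [same arc ZT]

∠TEZ = 27°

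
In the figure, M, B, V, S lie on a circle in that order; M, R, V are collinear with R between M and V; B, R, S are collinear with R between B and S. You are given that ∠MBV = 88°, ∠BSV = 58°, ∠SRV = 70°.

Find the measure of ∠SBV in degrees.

1. ∠MSV = 92°  [cyclic MBVS, opposite ∠B+∠S]
2. ∠MVS = 52°  [△VRS]
3. ∠SMV = 36°  [△MVS]
4. ∠SBV = 36°  [same arc VS]

∠SBV = 36°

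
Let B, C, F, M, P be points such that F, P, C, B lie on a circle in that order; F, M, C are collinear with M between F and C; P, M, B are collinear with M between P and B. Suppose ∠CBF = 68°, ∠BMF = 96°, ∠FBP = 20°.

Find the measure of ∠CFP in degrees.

∠CFP = 48°

1. ∠CPF = 112°  [cyclic FPCB, opposite ∠P+∠B]
2. ∠FCP = 20°  [same arc FP]
3. ∠CFP = 48°  [△FPC]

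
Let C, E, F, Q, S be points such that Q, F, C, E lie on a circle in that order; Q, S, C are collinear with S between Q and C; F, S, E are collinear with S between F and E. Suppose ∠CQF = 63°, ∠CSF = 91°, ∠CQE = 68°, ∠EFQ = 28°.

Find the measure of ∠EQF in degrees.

∠EQF = 131°

1. ∠ESQ = 91°  [vertical angles at S]
2. ∠FEQ = 21°  [△QSE]
3. ∠EQF = 131°  [△QFE]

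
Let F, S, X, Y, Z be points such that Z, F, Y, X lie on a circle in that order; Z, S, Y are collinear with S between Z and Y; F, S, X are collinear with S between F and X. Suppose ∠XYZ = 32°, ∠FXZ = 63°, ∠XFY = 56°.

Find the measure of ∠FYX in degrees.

1. ∠XFZ = 32°  [same arc ZX]
2. ∠FZX = 85°  [△ZFX]
3. ∠FYX = 95°  [cyclic ZFYX, opposite ∠Z+∠Y]

∠FYX = 95°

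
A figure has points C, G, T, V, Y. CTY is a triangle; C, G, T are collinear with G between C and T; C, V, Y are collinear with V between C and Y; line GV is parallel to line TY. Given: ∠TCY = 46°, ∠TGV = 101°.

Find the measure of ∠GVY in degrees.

1. ∠GCV = 46°  [G on CT, V on CY]
2. ∠CGV = 79°  [linear pair at G on CT]
3. ∠CVG = 55°  [△CGV]
4. ∠GVY = 125°  [linear pair at V on CY]

∠GVY = 125°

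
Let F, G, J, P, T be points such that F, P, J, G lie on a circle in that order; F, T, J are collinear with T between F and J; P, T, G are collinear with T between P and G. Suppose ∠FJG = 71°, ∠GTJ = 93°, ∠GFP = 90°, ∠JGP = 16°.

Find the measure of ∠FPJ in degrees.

1. ∠FPG = 71°  [same arc FG]
2. ∠FGP = 19°  [△FPG]
3. ∠JFP = 16°  [same arc PJ]
4. ∠FJP = 19°  [same arc FP]
5. ∠FPJ = 145°  [△FPJ]

∠FPJ = 145°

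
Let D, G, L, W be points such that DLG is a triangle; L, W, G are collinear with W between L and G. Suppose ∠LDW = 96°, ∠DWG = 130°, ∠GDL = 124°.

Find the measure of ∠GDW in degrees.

1. ∠DWL = 50°  [linear pair at W on LG]
2. ∠DLW = 34°  [△DLW]
3. ∠DLG = 34°  [W on ray LG]
4. ∠DGL = 22°  [△DLG]
5. ∠DGW = 22°  [W on ray GL]
6. ∠GDW = 28°  [△DWG]

∠GDW = 28°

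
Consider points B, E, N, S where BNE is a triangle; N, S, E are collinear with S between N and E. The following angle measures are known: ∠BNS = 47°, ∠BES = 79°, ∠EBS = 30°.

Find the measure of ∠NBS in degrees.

∠NBS = 24°

1. ∠BSE = 71°  [△BSE]
2. ∠BSN = 109°  [linear pair at S on NE]
3. ∠NBS = 24°  [△BNS]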